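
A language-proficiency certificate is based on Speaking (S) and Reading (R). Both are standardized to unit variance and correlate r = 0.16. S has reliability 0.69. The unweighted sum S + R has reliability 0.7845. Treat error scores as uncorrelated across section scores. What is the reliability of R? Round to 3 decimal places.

0.810

Var(S+R) = 2 + 2·0.16 = 2.320.
True-score variance = ρ_S + ρ_R + 2·0.16, so 0.7845 = (0.69 + ρ_R + 0.32) / 2.320.
ρ_R = 0.7845·2.320 − 0.69 − 0.32 = 0.810.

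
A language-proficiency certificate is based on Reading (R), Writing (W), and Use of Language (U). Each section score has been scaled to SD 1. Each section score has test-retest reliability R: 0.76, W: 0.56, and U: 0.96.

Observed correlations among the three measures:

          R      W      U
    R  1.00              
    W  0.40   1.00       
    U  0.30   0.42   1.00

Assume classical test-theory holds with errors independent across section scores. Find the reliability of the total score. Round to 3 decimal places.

0.863

Var(R+W+U) = 3 + 2·[0.40 + 0.30 + 0.42] = 3 + 2.24 = 5.24.
Under uncorrelated errors the observed covariances equal the true-score covariances, so only the own-variance terms attenuate.
True-score variance = [0.76 + 0.56 + 0.96] + 2.24 = 2.28 + 2.24 = 4.52.
Reliability = 4.52 / 5.24 = 0.863.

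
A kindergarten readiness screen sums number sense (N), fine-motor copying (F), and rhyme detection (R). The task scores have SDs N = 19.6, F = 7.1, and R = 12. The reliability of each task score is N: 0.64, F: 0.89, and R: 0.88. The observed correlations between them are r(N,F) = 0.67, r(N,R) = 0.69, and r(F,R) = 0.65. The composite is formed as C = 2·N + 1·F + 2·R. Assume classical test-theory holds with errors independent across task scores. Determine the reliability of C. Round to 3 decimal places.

0.845

Var(C) = 2²·19.6² + 7.1² + 2²·12² + 2·[2·19.6·7.1·0.67 + 4·19.6·12·0.69 + 2·7.1·12·0.65] = 2163.05 + 1892.77 = 4055.82.
With uncorrelated errors the cross-covariances are all true-score covariance, so they carry over unchanged; only the diagonal terms shrink to ρᵢσᵢ².
True-score variance = [2²·19.6²·0.64 + 7.1²·0.89 + 2²·12²·0.88] + 1892.77 = 1535.19 + 1892.77 = 3427.97.
Reliability = 3427.97 / 4055.82 = 0.845.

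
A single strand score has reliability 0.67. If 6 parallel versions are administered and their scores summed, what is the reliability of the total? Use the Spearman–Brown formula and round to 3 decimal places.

0.924

ρ_k = kρ / (1 + (k−1)ρ) = 6·0.67 / (1 + 5·0.67) = 4.020 / 4.350 = 0.924.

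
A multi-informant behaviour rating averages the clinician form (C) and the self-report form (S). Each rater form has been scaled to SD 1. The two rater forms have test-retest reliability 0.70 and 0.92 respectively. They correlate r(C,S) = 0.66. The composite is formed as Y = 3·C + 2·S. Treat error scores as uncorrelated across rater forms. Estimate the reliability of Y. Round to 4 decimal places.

Var(Y) = 3² + 2² + 2·[6·0.66] = 13 + 7.92 = 20.92.
With uncorrelated errors the cross-covariances are all true-score covariance, so they carry over unchanged; only the diagonal terms shrink to ρᵢσᵢ².
True-score variance = [3²·0.70 + 2²·0.92] + 7.92 = 9.98 + 7.92 = 17.9.
Reliability = 17.9 / 20.92 = 0.8556.

0.8556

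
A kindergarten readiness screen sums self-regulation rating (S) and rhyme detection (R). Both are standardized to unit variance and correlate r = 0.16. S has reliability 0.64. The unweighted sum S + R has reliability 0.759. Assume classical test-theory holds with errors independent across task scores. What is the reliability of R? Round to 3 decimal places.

0.801

Var(S+R) = 2 + 2·0.16 = 2.320.
True-score variance = ρ_S + ρ_R + 2·0.16, so 0.759 = (0.64 + ρ_R + 0.32) / 2.320.
ρ_R = 0.759·2.320 − 0.64 − 0.32 = 0.801.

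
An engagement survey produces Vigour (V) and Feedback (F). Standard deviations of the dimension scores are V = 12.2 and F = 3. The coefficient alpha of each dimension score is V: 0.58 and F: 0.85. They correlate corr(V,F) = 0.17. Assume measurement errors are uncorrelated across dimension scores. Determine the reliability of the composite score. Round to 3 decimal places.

Var(V+F) = 12.2² + 3² + 2·[12.2·3·0.17] = 157.84 + 12.444 = 170.284.
With uncorrelated errors the cross-covariances are all true-score covariance, so they carry over unchanged; only the diagonal terms shrink to ρᵢσᵢ².
True-score variance = [12.2²·0.58 + 3²·0.85] + 12.444 = 93.9772 + 12.444 = 106.421.
Reliability = 106.421 / 170.284 = 0.625.

0.625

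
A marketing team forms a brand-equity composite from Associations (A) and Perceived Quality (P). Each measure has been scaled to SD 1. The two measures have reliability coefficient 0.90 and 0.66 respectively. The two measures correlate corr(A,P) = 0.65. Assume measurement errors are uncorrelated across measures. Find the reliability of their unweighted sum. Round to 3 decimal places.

0.867

Var(A+P) = 2 + 2·[0.65] = 2 + 1.3 = 3.3.
Under uncorrelated errors the observed covariances equal the true-score covariances, so only the own-variance terms attenuate.
True-score variance = [0.90 + 0.66] + 1.3 = 1.56 + 1.3 = 2.86.
Reliability = 2.86 / 3.3 = 0.867.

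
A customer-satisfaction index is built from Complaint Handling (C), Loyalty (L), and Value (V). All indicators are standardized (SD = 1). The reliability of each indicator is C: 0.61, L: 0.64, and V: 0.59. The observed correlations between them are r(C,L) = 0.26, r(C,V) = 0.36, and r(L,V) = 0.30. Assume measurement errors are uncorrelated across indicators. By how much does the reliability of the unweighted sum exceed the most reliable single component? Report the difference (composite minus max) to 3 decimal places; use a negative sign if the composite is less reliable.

Var(sum) = 3 + 1.84 = 4.84; true-score variance = 1.84 + 1.84 = 3.68; composite reliability = 0.7603.
Max component reliability = 0.6400.
Difference = 0.7603 − 0.6400 = 0.120.

0.120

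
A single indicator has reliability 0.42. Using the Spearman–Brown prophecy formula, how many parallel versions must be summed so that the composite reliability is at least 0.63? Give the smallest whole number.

k ≥ ρ*(1−ρ₁)/(ρ₁(1−ρ*)) = 0.63·0.58 / (0.42·0.37) = 2.351.
Smallest integer k = 3.

3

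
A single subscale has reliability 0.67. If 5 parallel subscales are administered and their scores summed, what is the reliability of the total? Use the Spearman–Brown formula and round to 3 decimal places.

ρ_k = kρ / (1 + (k−1)ρ) = 5·0.67 / (1 + 4·0.67) = 3.350 / 3.680 = 0.910.

0.910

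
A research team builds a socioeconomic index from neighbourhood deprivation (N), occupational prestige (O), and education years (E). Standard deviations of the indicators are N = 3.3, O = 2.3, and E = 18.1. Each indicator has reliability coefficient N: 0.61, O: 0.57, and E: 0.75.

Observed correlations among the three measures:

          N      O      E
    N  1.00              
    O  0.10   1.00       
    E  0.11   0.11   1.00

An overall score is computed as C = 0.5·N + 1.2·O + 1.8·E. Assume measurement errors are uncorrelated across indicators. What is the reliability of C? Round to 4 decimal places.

Var(C) = 0.5²·3.3² + 1.2²·2.3² + 1.8²·18.1² + 2·[0.6·3.3·2.3·0.10 + 0.9·3.3·18.1·0.11 + 2.16·2.3·18.1·0.11] = 1071.8 + 32.5199 = 1104.32.
Under uncorrelated errors the observed covariances equal the true-score covariances, so only the own-variance terms attenuate.
True-score variance = [0.5²·3.3²·0.61 + 1.2²·2.3²·0.57 + 1.8²·18.1²·0.75] + 32.5199 = 802.095 + 32.5199 = 834.615.
Reliability = 834.615 / 1104.32 = 0.7558.

0.7558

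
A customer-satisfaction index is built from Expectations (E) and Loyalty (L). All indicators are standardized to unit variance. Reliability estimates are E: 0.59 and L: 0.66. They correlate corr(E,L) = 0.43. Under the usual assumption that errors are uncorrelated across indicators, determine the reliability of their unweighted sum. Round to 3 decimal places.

0.738

Var(E+L) = 2 + 2·[0.43] = 2 + 0.86 = 2.86.
Because errors are independent across components, Cov(Tᵢ,Tⱼ) = Cov(Xᵢ,Xⱼ); the off-diagonal part of the true-score variance is the same as above.
True-score variance = [0.59 + 0.66] + 0.86 = 1.25 + 0.86 = 2.11.
Reliability = 2.11 / 2.86 = 0.738.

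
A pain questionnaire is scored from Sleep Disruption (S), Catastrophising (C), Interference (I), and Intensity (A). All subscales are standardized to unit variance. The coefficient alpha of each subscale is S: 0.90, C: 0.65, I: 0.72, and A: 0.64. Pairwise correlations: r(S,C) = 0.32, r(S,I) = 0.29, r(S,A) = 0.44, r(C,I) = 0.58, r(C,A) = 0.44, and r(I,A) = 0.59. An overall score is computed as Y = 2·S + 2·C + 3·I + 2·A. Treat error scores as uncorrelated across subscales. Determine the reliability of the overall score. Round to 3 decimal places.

Var(Y) = 2² + 2² + 3² + 2² + 2·[4·0.32 + 6·0.29 + 4·0.44 + 6·0.58 + 4·0.44 + 6·0.59] = 21 + 27.12 = 48.12.
Under uncorrelated errors the observed covariances equal the true-score covariances, so only the own-variance terms attenuate.
True-score variance = [2²·0.90 + 2²·0.65 + 3²·0.72 + 2²·0.64] + 27.12 = 15.24 + 27.12 = 42.36.
Reliability = 42.36 / 48.12 = 0.880.

0.880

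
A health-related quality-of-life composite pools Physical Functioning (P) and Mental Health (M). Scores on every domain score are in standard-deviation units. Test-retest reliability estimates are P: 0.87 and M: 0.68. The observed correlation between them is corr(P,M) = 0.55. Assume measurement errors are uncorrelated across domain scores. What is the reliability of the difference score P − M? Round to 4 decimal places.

Var(P−M) = 1 + 1 − 2·0.55 = 2 − 1.1 = 0.9.
Under uncorrelated errors the observed covariances equal the true-score covariances, so only the own-variance terms attenuate.
True-score variance = [0.87 + 0.68] − 1.1 = 1.55 − 1.1 = 0.45.
Reliability = 0.45 / 0.9 = 0.5000.

0.5000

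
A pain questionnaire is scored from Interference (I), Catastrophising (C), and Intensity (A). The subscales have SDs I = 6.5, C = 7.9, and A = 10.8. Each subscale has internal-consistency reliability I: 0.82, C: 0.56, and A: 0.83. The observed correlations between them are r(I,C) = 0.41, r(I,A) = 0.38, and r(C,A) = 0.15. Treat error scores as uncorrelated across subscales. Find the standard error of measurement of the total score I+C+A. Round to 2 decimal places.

Var(total) = 221.3 + 121.055 = 342.355.
True-score variance = 166.406 + 121.055 = 287.461, so reliability = 0.8397.
Error variance = 342.355 − 287.461 = 54.8942; SEM = √54.8942 = 7.41.

7.41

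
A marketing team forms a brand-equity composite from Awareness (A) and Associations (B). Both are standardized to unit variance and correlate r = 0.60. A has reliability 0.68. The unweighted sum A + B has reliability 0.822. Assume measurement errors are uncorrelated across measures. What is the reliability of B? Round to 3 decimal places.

Var(A+B) = 2 + 2·0.60 = 3.200.
True-score variance = ρ_A + ρ_B + 2·0.60, so 0.822 = (0.68 + ρ_B + 1.20) / 3.200.
ρ_B = 0.822·3.200 − 0.68 − 1.20 = 0.750.

0.750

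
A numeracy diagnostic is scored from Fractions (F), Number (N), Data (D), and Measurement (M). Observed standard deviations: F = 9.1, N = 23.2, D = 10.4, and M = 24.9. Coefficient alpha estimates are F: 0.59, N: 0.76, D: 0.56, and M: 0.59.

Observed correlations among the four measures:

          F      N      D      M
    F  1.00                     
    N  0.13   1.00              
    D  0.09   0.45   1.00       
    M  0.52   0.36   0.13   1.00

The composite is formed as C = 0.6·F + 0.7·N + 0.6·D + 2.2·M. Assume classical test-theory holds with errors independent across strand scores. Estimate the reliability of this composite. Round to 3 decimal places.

0.706

Var(C) = 0.6²·9.1² + 0.7²·23.2² + 0.6²·10.4² + 2.2²·24.9² + 2·[0.42·9.1·23.2·0.13 + 0.36·9.1·10.4·0.09 + 1.32·9.1·24.9·0.52 + 0.42·23.2·10.4·0.45 + 1.54·23.2·24.9·0.36 + 1.32·10.4·24.9·0.13] = 3333.34 + 1160.86 = 4494.2.
Because errors are independent across components, Cov(Tᵢ,Tⱼ) = Cov(Xᵢ,Xⱼ); the off-diagonal part of the true-score variance is the same as above.
True-score variance = [0.6²·9.1²·0.59 + 0.7²·23.2²·0.76 + 0.6²·10.4²·0.56 + 2.2²·24.9²·0.59] + 1160.86 = 2010.34 + 1160.86 = 3171.2.
Reliability = 3171.2 / 4494.2 = 0.706.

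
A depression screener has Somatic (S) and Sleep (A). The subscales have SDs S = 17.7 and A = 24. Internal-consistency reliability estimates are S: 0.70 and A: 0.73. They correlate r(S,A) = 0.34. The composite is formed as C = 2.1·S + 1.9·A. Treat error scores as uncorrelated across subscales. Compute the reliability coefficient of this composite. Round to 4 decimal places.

0.7885

Var(C) = 2.1²·17.7² + 1.9²·24² + 2·[3.99·17.7·24·0.34] = 3460.97 + 1152.57 = 4613.54.
Under uncorrelated errors the observed covariances equal the true-score covariances, so only the own-variance terms attenuate.
True-score variance = [2.1²·17.7²·0.70 + 1.9²·24²·0.73] + 1152.57 = 2485.06 + 1152.57 = 3637.63.
Reliability = 3637.63 / 4613.54 = 0.7885.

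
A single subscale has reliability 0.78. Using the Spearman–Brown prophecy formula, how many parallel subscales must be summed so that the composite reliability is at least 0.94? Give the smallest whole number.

k ≥ ρ*(1−ρ₁)/(ρ₁(1−ρ*)) = 0.94·0.22 / (0.78·0.06) = 4.419.
Smallest integer k = 5.

5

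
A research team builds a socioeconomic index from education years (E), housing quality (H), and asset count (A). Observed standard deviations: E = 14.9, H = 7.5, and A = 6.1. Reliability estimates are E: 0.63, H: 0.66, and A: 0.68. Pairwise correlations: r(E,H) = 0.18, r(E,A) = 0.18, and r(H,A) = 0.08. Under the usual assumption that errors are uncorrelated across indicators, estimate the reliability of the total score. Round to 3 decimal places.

0.714

Var(E+H+A) = 14.9² + 7.5² + 6.1² + 2·[14.9·7.5·0.18 + 14.9·6.1·0.18 + 7.5·6.1·0.08] = 315.47 + 80.2704 = 395.74.
Under uncorrelated errors the observed covariances equal the true-score covariances, so only the own-variance terms attenuate.
True-score variance = [14.9²·0.63 + 7.5²·0.66 + 6.1²·0.68] + 80.2704 = 202.294 + 80.2704 = 282.565.
Reliability = 282.565 / 395.74 = 0.714.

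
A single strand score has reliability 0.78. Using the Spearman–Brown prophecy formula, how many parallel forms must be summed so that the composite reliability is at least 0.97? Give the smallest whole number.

10

k ≥ ρ*(1−ρ₁)/(ρ₁(1−ρ*)) = 0.97·0.22 / (0.78·0.03) = 9.120.
Smallest integer k = 10.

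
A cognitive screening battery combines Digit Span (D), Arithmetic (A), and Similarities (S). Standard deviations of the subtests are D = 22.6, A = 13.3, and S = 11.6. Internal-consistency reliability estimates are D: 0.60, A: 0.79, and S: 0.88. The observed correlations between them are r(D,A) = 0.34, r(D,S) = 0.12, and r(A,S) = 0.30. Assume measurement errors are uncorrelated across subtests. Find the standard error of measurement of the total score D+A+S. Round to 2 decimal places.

Var(total) = 822.21 + 359.881 = 1182.09.
True-score variance = 564.612 + 359.881 = 924.493, so reliability = 0.7821.
Error variance = 1182.09 − 924.493 = 257.598; SEM = √257.598 = 16.05.

16.05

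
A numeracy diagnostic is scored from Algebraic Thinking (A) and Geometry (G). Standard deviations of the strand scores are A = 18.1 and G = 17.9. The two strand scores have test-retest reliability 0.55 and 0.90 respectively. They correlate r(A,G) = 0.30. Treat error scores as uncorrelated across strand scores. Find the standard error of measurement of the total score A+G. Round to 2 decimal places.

Var(total) = 648.02 + 194.394 = 842.414.
True-score variance = 468.555 + 194.394 = 662.948, so reliability = 0.7870.
Error variance = 842.414 − 662.948 = 179.466; SEM = √179.466 = 13.40.

13.40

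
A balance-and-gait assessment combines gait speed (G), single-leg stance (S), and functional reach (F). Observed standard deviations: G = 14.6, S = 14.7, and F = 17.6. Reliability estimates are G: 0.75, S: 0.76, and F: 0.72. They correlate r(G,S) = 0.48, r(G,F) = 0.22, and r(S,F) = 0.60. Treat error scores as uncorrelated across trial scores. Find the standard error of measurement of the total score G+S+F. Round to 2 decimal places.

Var(total) = 739.01 + 629.562 = 1368.57.
True-score variance = 547.126 + 629.562 = 1176.69, so reliability = 0.8598.
Error variance = 1368.57 − 1176.69 = 191.884; SEM = √191.884 = 13.85.

13.85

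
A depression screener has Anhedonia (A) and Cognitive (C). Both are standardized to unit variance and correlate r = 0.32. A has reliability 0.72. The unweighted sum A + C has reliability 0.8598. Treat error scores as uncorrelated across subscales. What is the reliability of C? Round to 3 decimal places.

0.910

Var(A+C) = 2 + 2·0.32 = 2.640.
True-score variance = ρ_A + ρ_C + 2·0.32, so 0.8598 = (0.72 + ρ_C + 0.64) / 2.640.
ρ_C = 0.8598·2.640 − 0.72 − 0.64 = 0.910.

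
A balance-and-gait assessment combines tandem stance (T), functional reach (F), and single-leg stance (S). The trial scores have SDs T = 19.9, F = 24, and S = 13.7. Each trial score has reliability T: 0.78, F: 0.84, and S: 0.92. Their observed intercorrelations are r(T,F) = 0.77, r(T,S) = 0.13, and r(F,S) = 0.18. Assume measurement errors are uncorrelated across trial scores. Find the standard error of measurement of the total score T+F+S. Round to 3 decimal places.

Var(total) = 1159.7 + 924.756 = 2084.46.
True-score variance = 965.403 + 924.756 = 1890.16, so reliability = 0.9068.
Error variance = 2084.46 − 1890.16 = 194.297; SEM = √194.297 = 13.939.

13.939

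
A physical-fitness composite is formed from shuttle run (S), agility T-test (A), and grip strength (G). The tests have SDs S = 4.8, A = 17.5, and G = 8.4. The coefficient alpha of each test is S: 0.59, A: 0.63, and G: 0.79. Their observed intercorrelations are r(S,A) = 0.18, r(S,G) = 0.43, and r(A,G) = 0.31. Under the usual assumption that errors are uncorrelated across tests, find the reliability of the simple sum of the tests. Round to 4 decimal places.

0.7525

Var(S+A+G) = 4.8² + 17.5² + 8.4² + 2·[4.8·17.5·0.18 + 4.8·8.4·0.43 + 17.5·8.4·0.31] = 399.85 + 156.055 = 555.905.
Because errors are independent across components, Cov(Tᵢ,Tⱼ) = Cov(Xᵢ,Xⱼ); the off-diagonal part of the true-score variance is the same as above.
True-score variance = [4.8²·0.59 + 17.5²·0.63 + 8.4²·0.79] + 156.055 = 262.274 + 156.055 = 418.329.
Reliability = 418.329 / 555.905 = 0.7525.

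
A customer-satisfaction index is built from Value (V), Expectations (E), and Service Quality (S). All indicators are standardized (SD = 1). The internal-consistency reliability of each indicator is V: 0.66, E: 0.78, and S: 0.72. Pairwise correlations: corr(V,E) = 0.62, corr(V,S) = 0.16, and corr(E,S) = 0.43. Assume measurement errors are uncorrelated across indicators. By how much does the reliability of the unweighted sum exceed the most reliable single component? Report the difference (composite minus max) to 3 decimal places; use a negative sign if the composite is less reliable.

Var(sum) = 3 + 2.42 = 5.42; true-score variance = 2.16 + 2.42 = 4.58; composite reliability = 0.8450.
Max component reliability = 0.7800.
Difference = 0.8450 − 0.7800 = 0.065.

0.065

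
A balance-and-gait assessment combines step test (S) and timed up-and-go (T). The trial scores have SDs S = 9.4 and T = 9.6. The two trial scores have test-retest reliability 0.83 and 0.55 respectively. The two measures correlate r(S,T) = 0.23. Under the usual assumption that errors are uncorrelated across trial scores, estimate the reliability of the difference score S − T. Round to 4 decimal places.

Var(S−T) = 9.4² + 9.6² − 2·9.4·9.6·0.23 = 180.52 − 41.5104 = 139.01.
Under uncorrelated errors the observed covariances equal the true-score covariances, so only the own-variance terms attenuate.
True-score variance = [9.4²·0.83 + 9.6²·0.55] − 41.5104 = 124.027 − 41.5104 = 82.5164.
Reliability = 82.5164 / 139.01 = 0.5936.

0.5936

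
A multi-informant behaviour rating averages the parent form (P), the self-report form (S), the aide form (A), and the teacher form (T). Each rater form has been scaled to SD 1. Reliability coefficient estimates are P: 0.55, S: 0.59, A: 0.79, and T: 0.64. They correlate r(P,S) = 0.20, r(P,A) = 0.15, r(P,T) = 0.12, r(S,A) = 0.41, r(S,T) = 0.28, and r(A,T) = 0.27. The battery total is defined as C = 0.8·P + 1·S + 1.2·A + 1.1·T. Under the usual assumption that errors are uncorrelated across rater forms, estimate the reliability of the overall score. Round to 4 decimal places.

0.8065

Var(C) = 0.8² + 1 + 1.2² + 1.1² + 2·[0.8·0.20 + 0.96·0.15 + 0.88·0.12 + 1.2·0.41 + 1.1·0.28 + 1.32·0.27] = 4.29 + 3.132 = 7.422.
Under uncorrelated errors the observed covariances equal the true-score covariances, so only the own-variance terms attenuate.
True-score variance = [0.8²·0.55 + 0.59 + 1.2²·0.79 + 1.1²·0.64] + 3.132 = 2.854 + 3.132 = 5.986.
Reliability = 5.986 / 7.422 = 0.8065.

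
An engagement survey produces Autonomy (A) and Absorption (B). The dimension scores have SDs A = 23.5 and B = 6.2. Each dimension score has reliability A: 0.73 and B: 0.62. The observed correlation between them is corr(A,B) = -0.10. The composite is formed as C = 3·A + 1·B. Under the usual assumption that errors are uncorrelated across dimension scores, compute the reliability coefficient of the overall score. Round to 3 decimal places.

Var(C) = 3²·23.5² + 6.2² + 2·[3·23.5·6.2·(-0.10)] = 5008.69 − 87.42 = 4921.27.
Under uncorrelated errors the observed covariances equal the true-score covariances, so only the own-variance terms attenuate.
True-score variance = [3²·23.5²·0.73 + 6.2²·0.62] − 87.42 = 3652.12 − 87.42 = 3564.7.
Reliability = 3564.7 / 4921.27 = 0.724.

0.724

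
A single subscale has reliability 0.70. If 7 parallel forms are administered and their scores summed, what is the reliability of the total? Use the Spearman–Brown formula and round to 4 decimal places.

ρ_k = kρ / (1 + (k−1)ρ) = 7·0.70 / (1 + 6·0.70) = 4.900 / 5.200 = 0.9423.

0.9423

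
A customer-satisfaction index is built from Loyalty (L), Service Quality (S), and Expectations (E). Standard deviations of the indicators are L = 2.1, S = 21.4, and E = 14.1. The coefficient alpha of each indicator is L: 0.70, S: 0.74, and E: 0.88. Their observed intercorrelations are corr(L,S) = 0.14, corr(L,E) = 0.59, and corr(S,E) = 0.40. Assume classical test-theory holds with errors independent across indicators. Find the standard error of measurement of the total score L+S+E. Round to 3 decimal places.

12.010

Var(total) = 661.18 + 288.915 = 950.095.
True-score variance = 516.93 + 288.915 = 805.845, so reliability = 0.8482.
Error variance = 950.095 − 805.845 = 144.25; SEM = √144.25 = 12.010.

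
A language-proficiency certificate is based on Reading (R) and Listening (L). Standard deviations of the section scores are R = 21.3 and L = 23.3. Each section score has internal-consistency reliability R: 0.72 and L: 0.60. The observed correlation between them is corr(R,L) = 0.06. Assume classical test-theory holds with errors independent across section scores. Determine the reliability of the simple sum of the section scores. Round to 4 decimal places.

Var(R+L) = 21.3² + 23.3² + 2·[21.3·23.3·0.06] = 996.58 + 59.5548 = 1056.13.
Because errors are independent across components, Cov(Tᵢ,Tⱼ) = Cov(Xᵢ,Xⱼ); the off-diagonal part of the true-score variance is the same as above.
True-score variance = [21.3²·0.72 + 23.3²·0.60] + 59.5548 = 652.391 + 59.5548 = 711.946.
Reliability = 711.946 / 1056.13 = 0.6741.

0.6741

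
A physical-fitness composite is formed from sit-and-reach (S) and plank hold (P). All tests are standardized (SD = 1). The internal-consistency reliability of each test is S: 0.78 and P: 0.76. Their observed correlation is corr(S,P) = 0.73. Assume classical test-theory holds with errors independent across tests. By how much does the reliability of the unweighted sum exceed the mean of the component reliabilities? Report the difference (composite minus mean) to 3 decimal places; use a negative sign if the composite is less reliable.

Var(sum) = 2 + 1.46 = 3.46; true-score variance = 1.54 + 1.46 = 3; composite reliability = 0.8671.
Mean component reliability = 0.7700.
Difference = 0.8671 − 0.7700 = 0.097.

0.097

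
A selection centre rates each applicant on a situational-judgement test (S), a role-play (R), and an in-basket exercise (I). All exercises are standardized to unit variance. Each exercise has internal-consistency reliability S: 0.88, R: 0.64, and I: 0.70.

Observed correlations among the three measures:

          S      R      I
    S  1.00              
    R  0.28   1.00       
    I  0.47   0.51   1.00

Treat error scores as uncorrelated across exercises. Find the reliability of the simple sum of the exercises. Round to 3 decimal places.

0.859

Var(S+R+I) = 3 + 2·[0.28 + 0.47 + 0.51] = 3 + 2.52 = 5.52.
Under uncorrelated errors the observed covariances equal the true-score covariances, so only the own-variance terms attenuate.
True-score variance = [0.88 + 0.64 + 0.70] + 2.52 = 2.22 + 2.52 = 4.74.
Reliability = 4.74 / 5.52 = 0.859.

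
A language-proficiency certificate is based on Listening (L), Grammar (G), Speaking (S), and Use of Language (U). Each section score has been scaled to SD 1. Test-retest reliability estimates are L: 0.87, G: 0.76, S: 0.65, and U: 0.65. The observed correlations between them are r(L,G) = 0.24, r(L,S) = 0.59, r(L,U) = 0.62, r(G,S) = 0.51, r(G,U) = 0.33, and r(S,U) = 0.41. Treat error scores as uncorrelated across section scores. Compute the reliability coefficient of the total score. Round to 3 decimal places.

0.886

Var(L+G+S+U) = 4 + 2·[0.24 + 0.59 + 0.62 + 0.51 + 0.33 + 0.41] = 4 + 5.4 = 9.4.
With uncorrelated errors the cross-covariances are all true-score covariance, so they carry over unchanged; only the diagonal terms shrink to ρᵢσᵢ².
True-score variance = [0.87 + 0.76 + 0.65 + 0.65] + 5.4 = 2.93 + 5.4 = 8.33.
Reliability = 8.33 / 9.4 = 0.886.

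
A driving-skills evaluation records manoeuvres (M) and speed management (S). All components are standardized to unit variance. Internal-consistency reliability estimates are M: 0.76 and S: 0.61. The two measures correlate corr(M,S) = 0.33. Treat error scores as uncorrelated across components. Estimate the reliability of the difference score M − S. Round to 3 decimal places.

0.530

Var(M−S) = 1 + 1 − 2·0.33 = 2 − 0.66 = 1.34.
Under uncorrelated errors the observed covariances equal the true-score covariances, so only the own-variance terms attenuate.
True-score variance = [0.76 + 0.61] − 0.66 = 1.37 − 0.66 = 0.71.
Reliability = 0.71 / 1.34 = 0.530.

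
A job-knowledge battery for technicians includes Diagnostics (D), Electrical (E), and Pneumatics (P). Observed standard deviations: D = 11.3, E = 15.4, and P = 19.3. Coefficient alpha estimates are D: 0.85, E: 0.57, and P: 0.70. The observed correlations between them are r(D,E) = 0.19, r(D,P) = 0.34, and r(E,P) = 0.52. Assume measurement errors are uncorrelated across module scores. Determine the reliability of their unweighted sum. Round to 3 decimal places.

0.815

Var(D+E+P) = 11.3² + 15.4² + 19.3² + 2·[11.3·15.4·0.19 + 11.3·19.3·0.34 + 15.4·19.3·0.52] = 737.34 + 523.538 = 1260.88.
With uncorrelated errors the cross-covariances are all true-score covariance, so they carry over unchanged; only the diagonal terms shrink to ρᵢσᵢ².
True-score variance = [11.3²·0.85 + 15.4²·0.57 + 19.3²·0.70] + 523.538 = 504.461 + 523.538 = 1028.
Reliability = 1028 / 1260.88 = 0.815.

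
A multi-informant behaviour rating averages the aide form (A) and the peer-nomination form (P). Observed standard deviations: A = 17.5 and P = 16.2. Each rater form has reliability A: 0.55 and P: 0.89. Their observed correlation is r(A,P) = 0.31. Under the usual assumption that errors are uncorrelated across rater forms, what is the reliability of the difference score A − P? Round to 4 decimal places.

0.5758

Var(A−P) = 17.5² + 16.2² − 2·17.5·16.2·0.31 = 568.69 − 175.77 = 392.92.
Under uncorrelated errors the observed covariances equal the true-score covariances, so only the own-variance terms attenuate.
True-score variance = [17.5²·0.55 + 16.2²·0.89] − 175.77 = 402.009 − 175.77 = 226.239.
Reliability = 226.239 / 392.92 = 0.5758.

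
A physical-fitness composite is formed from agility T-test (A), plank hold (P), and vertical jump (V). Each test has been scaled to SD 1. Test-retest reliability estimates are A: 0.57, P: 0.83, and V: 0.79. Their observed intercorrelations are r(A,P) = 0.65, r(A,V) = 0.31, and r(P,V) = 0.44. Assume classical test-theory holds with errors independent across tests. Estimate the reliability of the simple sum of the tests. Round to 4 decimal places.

0.8603

Var(A+P+V) = 3 + 2·[0.65 + 0.31 + 0.44] = 3 + 2.8 = 5.8.
Under uncorrelated errors the observed covariances equal the true-score covariances, so only the own-variance terms attenuate.
True-score variance = [0.57 + 0.83 + 0.79] + 2.8 = 2.19 + 2.8 = 4.99.
Reliability = 4.99 / 5.8 = 0.8603.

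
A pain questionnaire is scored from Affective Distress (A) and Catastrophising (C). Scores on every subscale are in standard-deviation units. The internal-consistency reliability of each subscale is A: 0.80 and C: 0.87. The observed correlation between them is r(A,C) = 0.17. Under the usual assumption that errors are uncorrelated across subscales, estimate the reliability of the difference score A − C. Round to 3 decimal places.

0.801

Var(A−C) = 1 + 1 − 2·0.17 = 2 − 0.34 = 1.66.
Because errors are independent across components, Cov(Tᵢ,Tⱼ) = Cov(Xᵢ,Xⱼ); the off-diagonal part of the true-score variance is the same as above.
True-score variance = [0.80 + 0.87] − 0.34 = 1.67 − 0.34 = 1.33.
Reliability = 1.33 / 1.66 = 0.801.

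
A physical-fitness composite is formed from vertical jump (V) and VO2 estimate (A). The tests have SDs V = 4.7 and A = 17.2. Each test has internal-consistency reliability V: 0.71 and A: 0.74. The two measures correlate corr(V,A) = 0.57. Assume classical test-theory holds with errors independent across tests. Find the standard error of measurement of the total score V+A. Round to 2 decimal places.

Var(total) = 317.93 + 92.1576 = 410.088.
True-score variance = 234.605 + 92.1576 = 326.763, so reliability = 0.7968.
Error variance = 410.088 − 326.763 = 83.3245; SEM = √83.3245 = 9.13.

9.13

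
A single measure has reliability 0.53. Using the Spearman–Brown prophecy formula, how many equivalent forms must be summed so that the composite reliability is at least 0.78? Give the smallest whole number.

4

k ≥ ρ*(1−ρ₁)/(ρ₁(1−ρ*)) = 0.78·0.47 / (0.53·0.22) = 3.144.
Smallest integer k = 4.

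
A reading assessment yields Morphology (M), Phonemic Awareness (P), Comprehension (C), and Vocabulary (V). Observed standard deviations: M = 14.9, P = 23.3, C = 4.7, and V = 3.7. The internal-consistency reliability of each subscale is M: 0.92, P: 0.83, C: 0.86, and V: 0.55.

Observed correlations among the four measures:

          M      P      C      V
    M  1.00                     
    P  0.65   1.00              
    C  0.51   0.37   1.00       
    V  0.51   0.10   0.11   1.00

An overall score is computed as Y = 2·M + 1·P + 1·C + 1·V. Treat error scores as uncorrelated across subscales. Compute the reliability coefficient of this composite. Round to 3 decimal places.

0.937

Var(Y) = 2²·14.9² + 23.3² + 4.7² + 3.7² + 2·[2·14.9·23.3·0.65 + 2·14.9·4.7·0.51 + 2·14.9·3.7·0.51 + 23.3·4.7·0.37 + 23.3·3.7·0.10 + 4.7·3.7·0.11] = 1466.71 + 1260.07 = 2726.78.
Because errors are independent across components, Cov(Tᵢ,Tⱼ) = Cov(Xᵢ,Xⱼ); the off-diagonal part of the true-score variance is the same as above.
True-score variance = [2²·14.9²·0.92 + 23.3²·0.83 + 4.7²·0.86 + 3.7²·0.55] + 1260.07 = 1294.12 + 1260.07 = 2554.2.
Reliability = 2554.2 / 2726.78 = 0.937.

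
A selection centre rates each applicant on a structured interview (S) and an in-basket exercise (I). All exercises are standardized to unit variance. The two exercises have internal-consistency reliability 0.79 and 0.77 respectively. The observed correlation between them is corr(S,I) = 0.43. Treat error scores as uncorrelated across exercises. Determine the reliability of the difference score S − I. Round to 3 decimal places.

0.614

Var(S−I) = 1 + 1 − 2·0.43 = 2 − 0.86 = 1.14.
With uncorrelated errors the cross-covariances are all true-score covariance, so they carry over unchanged; only the diagonal terms shrink to ρᵢσᵢ².
True-score variance = [0.79 + 0.77] − 0.86 = 1.56 − 0.86 = 0.7.
Reliability = 0.7 / 1.14 = 0.614.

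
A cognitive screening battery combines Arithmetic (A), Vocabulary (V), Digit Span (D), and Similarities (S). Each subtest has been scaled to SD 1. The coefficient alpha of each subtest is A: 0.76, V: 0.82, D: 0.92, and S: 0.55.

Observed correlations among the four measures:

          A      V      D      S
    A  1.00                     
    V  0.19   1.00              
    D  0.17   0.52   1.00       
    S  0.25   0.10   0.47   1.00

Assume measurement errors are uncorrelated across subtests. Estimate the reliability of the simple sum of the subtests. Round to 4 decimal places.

0.8716

Var(A+V+D+S) = 4 + 2·[0.19 + 0.17 + 0.25 + 0.52 + 0.10 + 0.47] = 4 + 3.4 = 7.4.
Because errors are independent across components, Cov(Tᵢ,Tⱼ) = Cov(Xᵢ,Xⱼ); the off-diagonal part of the true-score variance is the same as above.
True-score variance = [0.76 + 0.82 + 0.92 + 0.55] + 3.4 = 3.05 + 3.4 = 6.45.
Reliability = 6.45 / 7.4 = 0.8716.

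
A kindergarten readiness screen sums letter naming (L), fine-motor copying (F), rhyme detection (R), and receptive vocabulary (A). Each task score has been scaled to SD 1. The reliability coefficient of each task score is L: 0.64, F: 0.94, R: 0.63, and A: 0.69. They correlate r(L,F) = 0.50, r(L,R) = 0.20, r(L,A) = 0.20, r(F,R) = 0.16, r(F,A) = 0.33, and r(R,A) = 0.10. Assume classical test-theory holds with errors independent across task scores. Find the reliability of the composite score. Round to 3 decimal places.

0.842

Var(L+F+R+A) = 4 + 2·[0.50 + 0.20 + 0.20 + 0.16 + 0.33 + 0.10] = 4 + 2.98 = 6.98.
Under uncorrelated errors the observed covariances equal the true-score covariances, so only the own-variance terms attenuate.
True-score variance = [0.64 + 0.94 + 0.63 + 0.69] + 2.98 = 2.9 + 2.98 = 5.88.
Reliability = 5.88 / 6.98 = 0.842.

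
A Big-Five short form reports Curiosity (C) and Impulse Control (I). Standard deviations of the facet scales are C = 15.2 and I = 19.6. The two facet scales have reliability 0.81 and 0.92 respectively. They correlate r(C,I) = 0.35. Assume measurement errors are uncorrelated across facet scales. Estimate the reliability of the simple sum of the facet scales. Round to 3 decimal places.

0.909

Var(C+I) = 15.2² + 19.6² + 2·[15.2·19.6·0.35] = 615.2 + 208.544 = 823.744.
Under uncorrelated errors the observed covariances equal the true-score covariances, so only the own-variance terms attenuate.
True-score variance = [15.2²·0.81 + 19.6²·0.92] + 208.544 = 540.57 + 208.544 = 749.114.
Reliability = 749.114 / 823.744 = 0.909.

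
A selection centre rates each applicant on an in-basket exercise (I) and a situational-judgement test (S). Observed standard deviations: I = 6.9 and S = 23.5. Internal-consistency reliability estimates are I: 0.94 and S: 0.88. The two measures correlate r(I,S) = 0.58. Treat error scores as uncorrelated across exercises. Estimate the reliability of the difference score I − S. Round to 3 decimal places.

Var(I−S) = 6.9² + 23.5² − 2·6.9·23.5·0.58 = 599.86 − 188.094 = 411.766.
Because errors are independent across components, Cov(Tᵢ,Tⱼ) = Cov(Xᵢ,Xⱼ); the off-diagonal part of the true-score variance is the same as above.
True-score variance = [6.9²·0.94 + 23.5²·0.88] − 188.094 = 530.733 − 188.094 = 342.639.
Reliability = 342.639 / 411.766 = 0.832.

0.832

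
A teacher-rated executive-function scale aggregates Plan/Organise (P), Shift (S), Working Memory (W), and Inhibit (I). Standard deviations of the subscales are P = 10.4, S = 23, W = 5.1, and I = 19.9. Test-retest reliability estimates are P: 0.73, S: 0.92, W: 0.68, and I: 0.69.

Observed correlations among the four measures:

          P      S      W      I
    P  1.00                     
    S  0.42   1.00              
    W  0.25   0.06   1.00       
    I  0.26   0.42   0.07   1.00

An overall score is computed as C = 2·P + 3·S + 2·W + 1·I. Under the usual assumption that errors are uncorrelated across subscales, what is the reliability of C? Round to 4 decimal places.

Var(C) = 2²·10.4² + 3²·23² + 2²·5.1² + 19.9² + 2·[6·10.4·23·0.42 + 4·10.4·5.1·0.25 + 2·10.4·19.9·0.26 + 6·23·5.1·0.06 + 3·23·19.9·0.42 + 2·5.1·19.9·0.07] = 5693.69 + 2793.16 = 8486.85.
Because errors are independent across components, Cov(Tᵢ,Tⱼ) = Cov(Xᵢ,Xⱼ); the off-diagonal part of the true-score variance is the same as above.
True-score variance = [2²·10.4²·0.73 + 3²·23²·0.92 + 2²·5.1²·0.68 + 19.9²·0.69] + 2793.16 = 5039.94 + 2793.16 = 7833.1.
Reliability = 7833.1 / 8486.85 = 0.9230.

0.9230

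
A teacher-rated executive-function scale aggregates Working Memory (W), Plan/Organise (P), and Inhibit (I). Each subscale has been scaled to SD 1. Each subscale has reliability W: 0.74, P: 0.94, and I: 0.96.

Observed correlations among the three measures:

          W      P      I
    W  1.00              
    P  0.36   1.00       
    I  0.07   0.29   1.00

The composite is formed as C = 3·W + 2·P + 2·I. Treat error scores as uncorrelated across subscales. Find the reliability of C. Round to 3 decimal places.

Var(C) = 3² + 2² + 2² + 2·[6·0.36 + 6·0.07 + 4·0.29] = 17 + 7.48 = 24.48.
Under uncorrelated errors the observed covariances equal the true-score covariances, so only the own-variance terms attenuate.
True-score variance = [3²·0.74 + 2²·0.94 + 2²·0.96] + 7.48 = 14.26 + 7.48 = 21.74.
Reliability = 21.74 / 24.48 = 0.888.

0.888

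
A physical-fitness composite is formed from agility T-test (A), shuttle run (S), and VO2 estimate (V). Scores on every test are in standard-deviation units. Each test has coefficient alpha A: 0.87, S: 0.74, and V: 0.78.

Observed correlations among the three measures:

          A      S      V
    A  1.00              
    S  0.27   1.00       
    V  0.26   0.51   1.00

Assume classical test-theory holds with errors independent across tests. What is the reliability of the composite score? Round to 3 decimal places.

0.880

Var(A+S+V) = 3 + 2·[0.27 + 0.26 + 0.51] = 3 + 2.08 = 5.08.
With uncorrelated errors the cross-covariances are all true-score covariance, so they carry over unchanged; only the diagonal terms shrink to ρᵢσᵢ².
True-score variance = [0.87 + 0.74 + 0.78] + 2.08 = 2.39 + 2.08 = 4.47.
Reliability = 4.47 / 5.08 = 0.880.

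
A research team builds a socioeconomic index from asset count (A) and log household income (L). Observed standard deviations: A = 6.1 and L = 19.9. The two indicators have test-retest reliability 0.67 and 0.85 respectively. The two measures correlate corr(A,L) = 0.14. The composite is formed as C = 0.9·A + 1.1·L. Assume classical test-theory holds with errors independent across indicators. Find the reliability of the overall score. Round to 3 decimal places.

0.849

Var(C) = 0.9²·6.1² + 1.1²·19.9² + 2·[0.99·6.1·19.9·0.14] = 509.312 + 33.6493 = 542.962.
Under uncorrelated errors the observed covariances equal the true-score covariances, so only the own-variance terms attenuate.
True-score variance = [0.9²·6.1²·0.67 + 1.1²·19.9²·0.85] + 33.6493 = 427.49 + 33.6493 = 461.139.
Reliability = 461.139 / 542.962 = 0.849.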